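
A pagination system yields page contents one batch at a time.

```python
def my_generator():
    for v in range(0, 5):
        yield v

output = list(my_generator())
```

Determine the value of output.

Step 1: The generator yields each value from range(0, 5).
Step 2: list() consumes all yields: [0, 1, 2, 3, 4].
Therefore output = [0, 1, 2, 3, 4].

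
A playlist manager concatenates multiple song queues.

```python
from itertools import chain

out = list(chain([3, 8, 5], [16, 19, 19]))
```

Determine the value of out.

Step 1: chain() concatenates iterables: [3, 8, 5] + [16, 19, 19].
Therefore out = [3, 8, 5, 16, 19, 19].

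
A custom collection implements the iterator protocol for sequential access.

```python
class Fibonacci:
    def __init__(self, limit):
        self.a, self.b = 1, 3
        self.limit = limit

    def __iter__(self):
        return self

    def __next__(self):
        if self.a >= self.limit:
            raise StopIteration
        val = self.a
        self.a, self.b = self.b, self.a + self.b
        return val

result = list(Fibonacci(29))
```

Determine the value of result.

Step 1: Fibonacci-like sequence (a=1, b=3) until >= 29:
  Yield 1, then a,b = 3,4
  Yield 3, then a,b = 4,7
  Yield 4, then a,b = 7,11
  Yield 7, then a,b = 11,18
  Yield 11, then a,b = 18,29
  Yield 18, then a,b = 29,47
Step 2: 29 >= 29, stop.
Therefore result = [1, 3, 4, 7, 11, 18].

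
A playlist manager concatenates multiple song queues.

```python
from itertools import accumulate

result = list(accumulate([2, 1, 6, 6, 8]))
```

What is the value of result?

Step 1: accumulate computes running sums:
  + 2 = 2
  + 1 = 3
  + 6 = 9
  + 6 = 15
  + 8 = 23
Therefore result = [2, 3, 9, 15, 23].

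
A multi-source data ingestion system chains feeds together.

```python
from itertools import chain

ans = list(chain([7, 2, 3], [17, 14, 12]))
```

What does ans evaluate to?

Step 1: chain() concatenates iterables: [7, 2, 3] + [17, 14, 12].
Therefore ans = [7, 2, 3, 17, 14, 12].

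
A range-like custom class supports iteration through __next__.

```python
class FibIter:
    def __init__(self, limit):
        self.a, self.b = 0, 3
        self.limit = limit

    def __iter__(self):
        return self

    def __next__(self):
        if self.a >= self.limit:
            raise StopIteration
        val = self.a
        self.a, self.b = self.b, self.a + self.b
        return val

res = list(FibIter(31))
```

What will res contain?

Step 1: Fibonacci-like sequence (a=0, b=3) until >= 31:
  Yield 0, then a,b = 3,3
  Yield 3, then a,b = 3,6
  Yield 3, then a,b = 6,9
  Yield 6, then a,b = 9,15
  Yield 9, then a,b = 15,24
  Yield 15, then a,b = 24,39
  Yield 24, then a,b = 39,63
Step 2: 39 >= 31, stop.
Therefore res = [0, 3, 3, 6, 9, 15, 24].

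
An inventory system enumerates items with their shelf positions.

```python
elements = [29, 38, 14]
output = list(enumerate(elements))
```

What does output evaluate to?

Step 1: enumerate pairs each element with its index:
  (0, 29)
  (1, 38)
  (2, 14)
Therefore output = [(0, 29), (1, 38), (2, 14)].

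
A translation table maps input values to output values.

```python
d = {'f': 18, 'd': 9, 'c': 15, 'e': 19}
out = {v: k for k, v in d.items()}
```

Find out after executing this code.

Step 1: Invert dict (swap keys and values):
  'f': 18 -> 18: 'f'
  'd': 9 -> 9: 'd'
  'c': 15 -> 15: 'c'
  'e': 19 -> 19: 'e'
Therefore out = {18: 'f', 9: 'd', 15: 'c', 19: 'e'}.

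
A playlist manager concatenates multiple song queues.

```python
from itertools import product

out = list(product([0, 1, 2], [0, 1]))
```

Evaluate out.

Step 1: product([0, 1, 2], [0, 1]) gives all pairs:
  (0, 0)
  (0, 1)
  (1, 0)
  (1, 1)
  (2, 0)
  (2, 1)
Therefore out = [(0, 0), (0, 1), (1, 0), (1, 1), (2, 0), (2, 1)].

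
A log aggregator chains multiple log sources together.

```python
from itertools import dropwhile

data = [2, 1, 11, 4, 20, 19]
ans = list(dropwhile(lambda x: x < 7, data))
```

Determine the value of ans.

Step 1: dropwhile drops elements while < 7:
  2 < 7: dropped
  1 < 7: dropped
  11: kept (dropping stopped)
Step 2: Remaining elements kept regardless of condition.
Therefore ans = [11, 4, 20, 19].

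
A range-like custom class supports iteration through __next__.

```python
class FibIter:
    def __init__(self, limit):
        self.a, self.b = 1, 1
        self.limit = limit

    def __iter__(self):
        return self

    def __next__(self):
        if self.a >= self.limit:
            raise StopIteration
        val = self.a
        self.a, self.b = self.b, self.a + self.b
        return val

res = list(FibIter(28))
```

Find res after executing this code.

Step 1: Fibonacci-like sequence (a=1, b=1) until >= 28:
  Yield 1, then a,b = 1,2
  Yield 1, then a,b = 2,3
  Yield 2, then a,b = 3,5
  Yield 3, then a,b = 5,8
  Yield 5, then a,b = 8,13
  Yield 8, then a,b = 13,21
  Yield 13, then a,b = 21,34
  Yield 21, then a,b = 34,55
Step 2: 34 >= 28, stop.
Therefore res = [1, 1, 2, 3, 5, 8, 13, 21].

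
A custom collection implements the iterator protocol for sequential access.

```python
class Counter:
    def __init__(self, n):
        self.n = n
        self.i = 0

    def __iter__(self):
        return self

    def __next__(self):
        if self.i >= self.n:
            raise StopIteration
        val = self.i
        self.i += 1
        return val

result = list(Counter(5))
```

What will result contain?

Step 1: Counter(5) creates an iterator counting 0 to 4.
Step 2: list() consumes all values: [0, 1, 2, 3, 4].
Therefore result = [0, 1, 2, 3, 4].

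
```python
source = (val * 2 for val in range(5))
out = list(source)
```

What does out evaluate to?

Step 1: For each val in range(5), compute val*2:
  val=0: 0*2 = 0
  val=1: 1*2 = 2
  val=2: 2*2 = 4
  val=3: 3*2 = 6
  val=4: 4*2 = 8
Therefore out = [0, 2, 4, 6, 8].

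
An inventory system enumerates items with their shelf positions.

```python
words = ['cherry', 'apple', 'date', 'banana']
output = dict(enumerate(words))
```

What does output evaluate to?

Step 1: enumerate pairs indices with words:
  0 -> 'cherry'
  1 -> 'apple'
  2 -> 'date'
  3 -> 'banana'
Therefore output = {0: 'cherry', 1: 'apple', 2: 'date', 3: 'banana'}.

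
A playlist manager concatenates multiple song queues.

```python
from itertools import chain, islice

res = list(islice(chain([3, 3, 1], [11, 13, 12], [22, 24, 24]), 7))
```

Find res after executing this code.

Step 1: chain([3, 3, 1], [11, 13, 12], [22, 24, 24]) = [3, 3, 1, 11, 13, 12, 22, 24, 24].
Step 2: islice takes first 7 elements: [3, 3, 1, 11, 13, 12, 22].
Therefore res = [3, 3, 1, 11, 13, 12, 22].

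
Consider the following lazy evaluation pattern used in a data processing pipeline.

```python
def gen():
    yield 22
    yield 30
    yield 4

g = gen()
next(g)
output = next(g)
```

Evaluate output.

Step 1: gen() creates a generator.
Step 2: next(g) yields 22 (consumed and discarded).
Step 3: next(g) yields 30, assigned to output.
Therefore output = 30.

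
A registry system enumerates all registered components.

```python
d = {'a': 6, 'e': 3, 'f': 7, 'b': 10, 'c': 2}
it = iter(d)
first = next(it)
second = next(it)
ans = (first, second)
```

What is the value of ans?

Step 1: iter(d) iterates over keys: ['a', 'e', 'f', 'b', 'c'].
Step 2: first = next(it) = 'a', second = next(it) = 'e'.
Therefore ans = ('a', 'e').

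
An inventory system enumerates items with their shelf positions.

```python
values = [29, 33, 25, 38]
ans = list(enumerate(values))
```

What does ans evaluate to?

Step 1: enumerate pairs each element with its index:
  (0, 29)
  (1, 33)
  (2, 25)
  (3, 38)
Therefore ans = [(0, 29), (1, 33), (2, 25), (3, 38)].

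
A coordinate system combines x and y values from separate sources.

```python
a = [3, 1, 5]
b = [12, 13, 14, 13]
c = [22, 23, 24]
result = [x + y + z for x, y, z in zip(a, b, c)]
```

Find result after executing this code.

Step 1: zip three lists (truncates to shortest, len=3):
  3 + 12 + 22 = 37
  1 + 13 + 23 = 37
  5 + 14 + 24 = 43
Therefore result = [37, 37, 43].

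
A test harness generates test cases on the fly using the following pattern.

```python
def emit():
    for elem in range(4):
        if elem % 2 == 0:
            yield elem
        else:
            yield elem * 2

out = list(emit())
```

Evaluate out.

Step 1: For each elem in range(4), yield elem if even, else elem*2:
  elem=0 (even): yield 0
  elem=1 (odd): yield 1*2 = 2
  elem=2 (even): yield 2
  elem=3 (odd): yield 3*2 = 6
Therefore out = [0, 2, 2, 6].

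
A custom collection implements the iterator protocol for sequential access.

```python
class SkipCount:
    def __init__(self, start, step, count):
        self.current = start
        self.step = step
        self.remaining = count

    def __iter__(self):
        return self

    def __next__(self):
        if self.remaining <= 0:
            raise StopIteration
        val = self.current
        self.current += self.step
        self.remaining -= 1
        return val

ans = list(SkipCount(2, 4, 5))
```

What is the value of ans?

Step 1: SkipCount starts at 2, increments by 4, for 5 steps:
  Yield 2, then current += 4
  Yield 6, then current += 4
  Yield 10, then current += 4
  Yield 14, then current += 4
  Yield 18, then current += 4
Therefore ans = [2, 6, 10, 14, 18].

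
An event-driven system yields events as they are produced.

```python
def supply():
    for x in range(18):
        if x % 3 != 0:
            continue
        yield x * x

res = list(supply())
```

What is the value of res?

Step 1: Only yield x**2 when x is divisible by 3:
  x=0: 0 % 3 == 0, yield 0**2 = 0
  x=3: 3 % 3 == 0, yield 3**2 = 9
  x=6: 6 % 3 == 0, yield 6**2 = 36
  x=9: 9 % 3 == 0, yield 9**2 = 81
  x=12: 12 % 3 == 0, yield 12**2 = 144
  x=15: 15 % 3 == 0, yield 15**2 = 225
Therefore res = [0, 9, 36, 81, 144, 225].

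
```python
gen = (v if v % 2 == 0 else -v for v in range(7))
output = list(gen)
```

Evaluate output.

Step 1: For each v in range(7), yield v if even, else -v:
  v=0: even, yield 0
  v=1: odd, yield -1
  v=2: even, yield 2
  v=3: odd, yield -3
  v=4: even, yield 4
  v=5: odd, yield -5
  v=6: even, yield 6
Therefore output = [0, -1, 2, -3, 4, -5, 6].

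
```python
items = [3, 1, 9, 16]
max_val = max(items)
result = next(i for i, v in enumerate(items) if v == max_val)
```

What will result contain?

Step 1: max([3, 1, 9, 16]) = 16.
Step 2: Find first index where value == 16:
  Index 0: 3 != 16
  Index 1: 1 != 16
  Index 2: 9 != 16
  Index 3: 16 == 16, found!
Therefore result = 3.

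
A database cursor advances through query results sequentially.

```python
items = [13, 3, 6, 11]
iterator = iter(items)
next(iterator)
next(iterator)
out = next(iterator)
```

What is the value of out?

Step 1: Create iterator over [13, 3, 6, 11].
Step 2: next() consumes 13.
Step 3: next() consumes 3.
Step 4: next() returns 6.
Therefore out = 6.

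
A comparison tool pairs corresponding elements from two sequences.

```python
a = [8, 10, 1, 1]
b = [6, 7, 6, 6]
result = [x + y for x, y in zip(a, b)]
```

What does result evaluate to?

Step 1: Add corresponding elements:
  8 + 6 = 14
  10 + 7 = 17
  1 + 6 = 7
  1 + 6 = 7
Therefore result = [14, 17, 7, 7].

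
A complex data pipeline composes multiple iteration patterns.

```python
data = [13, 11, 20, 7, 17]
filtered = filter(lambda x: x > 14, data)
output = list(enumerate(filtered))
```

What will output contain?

Step 1: Filter [13, 11, 20, 7, 17] for > 14: [20, 17].
Step 2: enumerate re-indexes from 0: [(0, 20), (1, 17)].
Therefore output = [(0, 20), (1, 17)].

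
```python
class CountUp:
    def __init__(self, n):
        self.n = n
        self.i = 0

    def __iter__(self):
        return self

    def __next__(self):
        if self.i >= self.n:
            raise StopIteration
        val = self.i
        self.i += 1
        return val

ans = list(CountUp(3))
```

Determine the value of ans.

Step 1: CountUp(3) creates an iterator counting 0 to 2.
Step 2: list() consumes all values: [0, 1, 2].
Therefore ans = [0, 1, 2].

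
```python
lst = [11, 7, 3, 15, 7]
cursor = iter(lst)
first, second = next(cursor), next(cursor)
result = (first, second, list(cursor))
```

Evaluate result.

Step 1: Create iterator over [11, 7, 3, 15, 7].
Step 2: first = 11, second = 7.
Step 3: Remaining elements: [3, 15, 7].
Therefore result = (11, 7, [3, 15, 7]).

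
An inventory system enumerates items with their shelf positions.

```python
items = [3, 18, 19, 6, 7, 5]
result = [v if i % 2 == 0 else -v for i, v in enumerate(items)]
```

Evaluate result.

Step 1: For each (i, v), keep v if i is even, negate if odd:
  i=0 (even): keep 3
  i=1 (odd): negate to -18
  i=2 (even): keep 19
  i=3 (odd): negate to -6
  i=4 (even): keep 7
  i=5 (odd): negate to -5
Therefore result = [3, -18, 19, -6, 7, -5].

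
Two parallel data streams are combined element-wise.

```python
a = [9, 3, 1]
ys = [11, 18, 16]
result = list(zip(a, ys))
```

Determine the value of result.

Step 1: zip pairs elements at same index:
  Index 0: (9, 11)
  Index 1: (3, 18)
  Index 2: (1, 16)
Therefore result = [(9, 11), (3, 18), (1, 16)].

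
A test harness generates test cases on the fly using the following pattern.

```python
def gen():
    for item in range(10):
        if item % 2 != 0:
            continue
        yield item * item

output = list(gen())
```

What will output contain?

Step 1: Only yield item**2 when item is divisible by 2:
  item=0: 0 % 2 == 0, yield 0**2 = 0
  item=2: 2 % 2 == 0, yield 2**2 = 4
  item=4: 4 % 2 == 0, yield 4**2 = 16
  item=6: 6 % 2 == 0, yield 6**2 = 36
  item=8: 8 % 2 == 0, yield 8**2 = 64
Therefore output = [0, 4, 16, 36, 64].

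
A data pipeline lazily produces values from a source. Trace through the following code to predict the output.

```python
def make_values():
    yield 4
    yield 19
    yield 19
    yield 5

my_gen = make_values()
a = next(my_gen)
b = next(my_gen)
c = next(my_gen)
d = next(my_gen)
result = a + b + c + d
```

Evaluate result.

Step 1: Create generator and consume all values:
  a = next(my_gen) = 4
  b = next(my_gen) = 19
  c = next(my_gen) = 19
  d = next(my_gen) = 5
Step 2: result = 4 + 19 + 19 + 5 = 47.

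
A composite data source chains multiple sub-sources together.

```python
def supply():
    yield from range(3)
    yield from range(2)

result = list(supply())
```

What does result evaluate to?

Step 1: Trace yields in order:
  yield 0
  yield 1
  yield 2
  yield 0
  yield 1
Therefore result = [0, 1, 2, 0, 1].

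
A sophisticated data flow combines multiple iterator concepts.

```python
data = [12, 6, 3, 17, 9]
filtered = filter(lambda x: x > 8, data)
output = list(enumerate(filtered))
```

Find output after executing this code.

Step 1: Filter [12, 6, 3, 17, 9] for > 8: [12, 17, 9].
Step 2: enumerate re-indexes from 0: [(0, 12), (1, 17), (2, 9)].
Therefore output = [(0, 12), (1, 17), (2, 9)].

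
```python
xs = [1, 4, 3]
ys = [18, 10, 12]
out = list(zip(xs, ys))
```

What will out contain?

Step 1: zip pairs elements at same index:
  Index 0: (1, 18)
  Index 1: (4, 10)
  Index 2: (3, 12)
Therefore out = [(1, 18), (4, 10), (3, 12)].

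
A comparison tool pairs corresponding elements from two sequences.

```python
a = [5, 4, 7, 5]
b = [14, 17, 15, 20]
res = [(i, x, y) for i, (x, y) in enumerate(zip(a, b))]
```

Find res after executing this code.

Step 1: enumerate(zip(a, b)) gives index with paired elements:
  i=0: (5, 14)
  i=1: (4, 17)
  i=2: (7, 15)
  i=3: (5, 20)
Therefore res = [(0, 5, 14), (1, 4, 17), (2, 7, 15), (3, 5, 20)].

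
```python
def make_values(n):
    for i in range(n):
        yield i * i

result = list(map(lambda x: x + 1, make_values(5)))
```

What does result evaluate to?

Step 1: make_values(5) yields squares: [0, 1, 4, 9, 16].
Step 2: map adds 1 to each: [1, 2, 5, 10, 17].
Therefore result = [1, 2, 5, 10, 17].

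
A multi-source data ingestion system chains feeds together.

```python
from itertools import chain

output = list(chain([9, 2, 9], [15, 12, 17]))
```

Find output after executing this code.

Step 1: chain() concatenates iterables: [9, 2, 9] + [15, 12, 17].
Therefore output = [9, 2, 9, 15, 12, 17].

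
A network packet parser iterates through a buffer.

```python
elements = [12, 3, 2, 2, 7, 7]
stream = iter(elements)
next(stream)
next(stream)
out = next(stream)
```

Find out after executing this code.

Step 1: Create iterator over [12, 3, 2, 2, 7, 7].
Step 2: next() consumes 12.
Step 3: next() consumes 3.
Step 4: next() returns 2.
Therefore out = 2.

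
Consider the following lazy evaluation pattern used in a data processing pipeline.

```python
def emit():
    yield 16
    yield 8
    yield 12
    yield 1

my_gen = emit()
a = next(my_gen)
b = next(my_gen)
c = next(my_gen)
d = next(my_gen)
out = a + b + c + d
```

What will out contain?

Step 1: Create generator and consume all values:
  a = next(my_gen) = 16
  b = next(my_gen) = 8
  c = next(my_gen) = 12
  d = next(my_gen) = 1
Step 2: out = 16 + 8 + 12 + 1 = 37.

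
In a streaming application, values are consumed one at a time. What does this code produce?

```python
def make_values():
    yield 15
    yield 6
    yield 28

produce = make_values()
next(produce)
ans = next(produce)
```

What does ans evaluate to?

Step 1: make_values() creates a generator.
Step 2: next(produce) yields 15 (consumed and discarded).
Step 3: next(produce) yields 6, assigned to ans.
Therefore ans = 6.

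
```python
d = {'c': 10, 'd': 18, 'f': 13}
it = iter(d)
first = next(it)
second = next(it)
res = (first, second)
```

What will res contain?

Step 1: iter(d) iterates over keys: ['c', 'd', 'f'].
Step 2: first = next(it) = 'c', second = next(it) = 'd'.
Therefore res = ('c', 'd').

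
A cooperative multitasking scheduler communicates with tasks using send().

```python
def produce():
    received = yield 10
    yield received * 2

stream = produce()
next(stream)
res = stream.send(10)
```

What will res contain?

Step 1: next(stream) advances to first yield, producing 10.
Step 2: send(10) resumes, received = 10.
Step 3: yield received * 2 = 10 * 2 = 20.
Therefore res = 20.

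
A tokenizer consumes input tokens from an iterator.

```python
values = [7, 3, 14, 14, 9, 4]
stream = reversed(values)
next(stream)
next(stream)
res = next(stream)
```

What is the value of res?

Step 1: reversed([7, 3, 14, 14, 9, 4]) gives iterator: [4, 9, 14, 14, 3, 7].
Step 2: First next() = 4, second next() = 9.
Step 3: Third next() = 14.
Therefore res = 14.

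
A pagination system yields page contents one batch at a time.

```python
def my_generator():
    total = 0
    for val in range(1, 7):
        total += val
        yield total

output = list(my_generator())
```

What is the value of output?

Step 1: Generator accumulates running sum:
  val=1: total = 1, yield 1
  val=2: total = 3, yield 3
  val=3: total = 6, yield 6
  val=4: total = 10, yield 10
  val=5: total = 15, yield 15
  val=6: total = 21, yield 21
Therefore output = [1, 3, 6, 10, 15, 21].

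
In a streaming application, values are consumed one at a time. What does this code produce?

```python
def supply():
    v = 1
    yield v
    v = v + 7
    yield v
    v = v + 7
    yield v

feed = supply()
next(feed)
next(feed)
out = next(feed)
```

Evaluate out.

Step 1: Trace through generator execution:
  Yield 1: v starts at 1, yield 1
  Yield 2: v = 1 + 7 = 8, yield 8
  Yield 3: v = 8 + 7 = 15, yield 15
Step 2: First next() gets 1, second next() gets the second value, third next() yields 15.
Therefore out = 15.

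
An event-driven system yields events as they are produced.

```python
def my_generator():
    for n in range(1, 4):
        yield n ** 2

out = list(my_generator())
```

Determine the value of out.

Step 1: For each n in range(1, 4), yield n**2:
  n=1: yield 1**2 = 1
  n=2: yield 2**2 = 4
  n=3: yield 3**2 = 9
Therefore out = [1, 4, 9].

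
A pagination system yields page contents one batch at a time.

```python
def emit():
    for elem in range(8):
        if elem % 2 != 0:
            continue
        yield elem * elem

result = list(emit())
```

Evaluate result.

Step 1: Only yield elem**2 when elem is divisible by 2:
  elem=0: 0 % 2 == 0, yield 0**2 = 0
  elem=2: 2 % 2 == 0, yield 2**2 = 4
  elem=4: 4 % 2 == 0, yield 4**2 = 16
  elem=6: 6 % 2 == 0, yield 6**2 = 36
Therefore result = [0, 4, 16, 36].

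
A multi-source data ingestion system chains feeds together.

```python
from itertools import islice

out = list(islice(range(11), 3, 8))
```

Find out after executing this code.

Step 1: islice(range(11), 3, 8) takes elements at indices [3, 8).
Step 2: Elements: [3, 4, 5, 6, 7].
Therefore out = [3, 4, 5, 6, 7].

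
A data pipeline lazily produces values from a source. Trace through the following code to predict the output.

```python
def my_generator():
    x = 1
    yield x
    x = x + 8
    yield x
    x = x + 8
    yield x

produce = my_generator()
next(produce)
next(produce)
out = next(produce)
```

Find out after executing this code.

Step 1: Trace through generator execution:
  Yield 1: x starts at 1, yield 1
  Yield 2: x = 1 + 8 = 9, yield 9
  Yield 3: x = 9 + 8 = 17, yield 17
Step 2: First next() gets 1, second next() gets the second value, third next() yields 17.
Therefore out = 17.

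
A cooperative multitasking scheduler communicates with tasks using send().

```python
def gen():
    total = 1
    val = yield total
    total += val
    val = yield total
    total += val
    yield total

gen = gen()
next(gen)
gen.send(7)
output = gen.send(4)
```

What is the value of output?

Step 1: next() -> yield total=1.
Step 2: send(7) -> val=7, total = 1+7 = 8, yield 8.
Step 3: send(4) -> val=4, total = 8+4 = 12, yield 12.
Therefore output = 12.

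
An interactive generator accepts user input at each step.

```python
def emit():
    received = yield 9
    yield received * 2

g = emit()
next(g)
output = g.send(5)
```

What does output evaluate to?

Step 1: next(g) advances to first yield, producing 9.
Step 2: send(5) resumes, received = 5.
Step 3: yield received * 2 = 5 * 2 = 10.
Therefore output = 10.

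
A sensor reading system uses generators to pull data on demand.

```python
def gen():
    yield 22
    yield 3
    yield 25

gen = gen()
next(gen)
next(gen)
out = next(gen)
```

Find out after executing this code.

Step 1: gen() creates a generator.
Step 2: next(gen) yields 22 (consumed and discarded).
Step 3: next(gen) yields 3 (consumed and discarded).
Step 4: next(gen) yields 25, assigned to out.
Therefore out = 25.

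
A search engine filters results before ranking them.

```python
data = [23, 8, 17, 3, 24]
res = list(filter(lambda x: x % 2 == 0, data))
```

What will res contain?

Step 1: Filter elements divisible by 2:
  23 % 2 = 1: removed
  8 % 2 = 0: kept
  17 % 2 = 1: removed
  3 % 2 = 1: removed
  24 % 2 = 0: kept
Therefore res = [8, 24].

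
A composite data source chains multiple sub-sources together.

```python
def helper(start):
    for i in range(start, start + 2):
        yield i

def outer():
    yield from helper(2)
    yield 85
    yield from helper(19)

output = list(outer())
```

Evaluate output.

Step 1: outer() delegates to helper(2):
  yield 2
  yield 3
Step 2: yield 85
Step 3: Delegates to helper(19):
  yield 19
  yield 20
Therefore output = [2, 3, 85, 19, 20].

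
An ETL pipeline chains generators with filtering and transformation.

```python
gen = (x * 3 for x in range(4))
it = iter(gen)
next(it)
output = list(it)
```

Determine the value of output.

Step 1: Generator produces [0, 3, 6, 9].
Step 2: next(it) consumes first element (0).
Step 3: list(it) collects remaining: [3, 6, 9].
Therefore output = [3, 6, 9].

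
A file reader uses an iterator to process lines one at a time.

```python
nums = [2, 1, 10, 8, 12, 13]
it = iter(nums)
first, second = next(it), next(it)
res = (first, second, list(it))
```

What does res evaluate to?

Step 1: Create iterator over [2, 1, 10, 8, 12, 13].
Step 2: first = 2, second = 1.
Step 3: Remaining elements: [10, 8, 12, 13].
Therefore res = (2, 1, [10, 8, 12, 13]).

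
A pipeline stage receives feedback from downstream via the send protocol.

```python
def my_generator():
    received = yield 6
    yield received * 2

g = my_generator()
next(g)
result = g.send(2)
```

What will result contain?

Step 1: next(g) advances to first yield, producing 6.
Step 2: send(2) resumes, received = 2.
Step 3: yield received * 2 = 2 * 2 = 4.
Therefore result = 4.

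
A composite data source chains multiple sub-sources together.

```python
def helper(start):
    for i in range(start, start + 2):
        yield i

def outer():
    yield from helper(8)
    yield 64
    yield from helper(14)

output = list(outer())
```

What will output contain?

Step 1: outer() delegates to helper(8):
  yield 8
  yield 9
Step 2: yield 64
Step 3: Delegates to helper(14):
  yield 14
  yield 15
Therefore output = [8, 9, 64, 14, 15].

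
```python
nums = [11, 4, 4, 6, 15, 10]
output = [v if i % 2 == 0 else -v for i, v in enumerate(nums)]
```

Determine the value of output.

Step 1: For each (i, v), keep v if i is even, negate if odd:
  i=0 (even): keep 11
  i=1 (odd): negate to -4
  i=2 (even): keep 4
  i=3 (odd): negate to -6
  i=4 (even): keep 15
  i=5 (odd): negate to -10
Therefore output = [11, -4, 4, -6, 15, -10].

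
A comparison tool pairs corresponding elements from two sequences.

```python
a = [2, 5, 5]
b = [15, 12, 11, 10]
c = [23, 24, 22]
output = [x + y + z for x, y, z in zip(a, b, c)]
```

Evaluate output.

Step 1: zip three lists (truncates to shortest, len=3):
  2 + 15 + 23 = 40
  5 + 12 + 24 = 41
  5 + 11 + 22 = 38
Therefore output = [40, 41, 38].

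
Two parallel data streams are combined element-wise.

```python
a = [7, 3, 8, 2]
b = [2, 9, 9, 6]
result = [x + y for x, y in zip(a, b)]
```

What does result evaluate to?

Step 1: Add corresponding elements:
  7 + 2 = 9
  3 + 9 = 12
  8 + 9 = 17
  2 + 6 = 8
Therefore result = [9, 12, 17, 8].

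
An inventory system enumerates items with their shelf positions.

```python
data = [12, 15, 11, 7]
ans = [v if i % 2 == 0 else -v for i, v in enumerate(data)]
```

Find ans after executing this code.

Step 1: For each (i, v), keep v if i is even, negate if odd:
  i=0 (even): keep 12
  i=1 (odd): negate to -15
  i=2 (even): keep 11
  i=3 (odd): negate to -7
Therefore ans = [12, -15, 11, -7].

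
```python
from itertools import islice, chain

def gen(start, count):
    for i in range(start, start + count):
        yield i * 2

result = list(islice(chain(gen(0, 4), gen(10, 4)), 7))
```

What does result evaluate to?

Step 1: gen(0, 4) yields [0, 2, 4, 6].
Step 2: gen(10, 4) yields [20, 22, 24, 26].
Step 3: chain concatenates: [0, 2, 4, 6, 20, 22, 24, 26].
Step 4: islice takes first 7: [0, 2, 4, 6, 20, 22, 24].
Therefore result = [0, 2, 4, 6, 20, 22, 24].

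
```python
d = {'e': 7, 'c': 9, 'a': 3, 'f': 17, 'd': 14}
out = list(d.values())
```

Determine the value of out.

Step 1: d.values() returns the dictionary values in insertion order.
Therefore out = [7, 9, 3, 17, 14].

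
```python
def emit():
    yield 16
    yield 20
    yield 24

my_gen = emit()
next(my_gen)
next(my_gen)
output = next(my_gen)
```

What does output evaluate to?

Step 1: emit() creates a generator.
Step 2: next(my_gen) yields 16 (consumed and discarded).
Step 3: next(my_gen) yields 20 (consumed and discarded).
Step 4: next(my_gen) yields 24, assigned to output.
Therefore output = 24.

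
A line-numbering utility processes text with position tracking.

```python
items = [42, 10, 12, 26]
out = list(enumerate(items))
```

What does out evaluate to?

Step 1: enumerate pairs each element with its index:
  (0, 42)
  (1, 10)
  (2, 12)
  (3, 26)
Therefore out = [(0, 42), (1, 10), (2, 12), (3, 26)].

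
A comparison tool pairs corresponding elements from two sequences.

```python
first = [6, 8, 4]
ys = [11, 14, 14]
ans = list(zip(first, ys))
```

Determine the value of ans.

Step 1: zip pairs elements at same index:
  Index 0: (6, 11)
  Index 1: (8, 14)
  Index 2: (4, 14)
Therefore ans = [(6, 11), (8, 14), (4, 14)].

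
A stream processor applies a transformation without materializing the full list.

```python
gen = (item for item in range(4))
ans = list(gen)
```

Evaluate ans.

Step 1: Generator expression iterates range(4): [0, 1, 2, 3].
Step 2: list() collects all values.
Therefore ans = [0, 1, 2, 3].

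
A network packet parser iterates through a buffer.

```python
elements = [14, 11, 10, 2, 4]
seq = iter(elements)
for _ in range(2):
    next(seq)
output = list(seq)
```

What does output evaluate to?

Step 1: Create iterator over [14, 11, 10, 2, 4].
Step 2: Advance 2 positions (consuming [14, 11]).
Step 3: list() collects remaining elements: [10, 2, 4].
Therefore output = [10, 2, 4].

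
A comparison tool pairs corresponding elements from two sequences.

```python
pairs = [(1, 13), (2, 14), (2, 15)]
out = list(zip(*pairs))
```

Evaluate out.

Step 1: zip(*pairs) transposes: unzips [(1, 13), (2, 14), (2, 15)] into separate sequences.
Step 2: First elements: (1, 2, 2), second elements: (13, 14, 15).
Therefore out = [(1, 2, 2), (13, 14, 15)].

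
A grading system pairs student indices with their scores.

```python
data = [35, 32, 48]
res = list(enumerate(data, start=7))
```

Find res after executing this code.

Step 1: enumerate with start=7:
  (7, 35)
  (8, 32)
  (9, 48)
Therefore res = [(7, 35), (8, 32), (9, 48)].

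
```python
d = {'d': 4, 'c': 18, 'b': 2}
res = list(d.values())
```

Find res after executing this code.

Step 1: d.values() returns the dictionary values in insertion order.
Therefore res = [4, 18, 2].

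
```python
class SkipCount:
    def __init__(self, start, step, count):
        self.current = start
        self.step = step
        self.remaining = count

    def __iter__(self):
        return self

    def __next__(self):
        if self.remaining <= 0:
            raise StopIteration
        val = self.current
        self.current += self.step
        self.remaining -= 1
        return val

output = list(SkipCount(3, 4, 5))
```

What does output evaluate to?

Step 1: SkipCount starts at 3, increments by 4, for 5 steps:
  Yield 3, then current += 4
  Yield 7, then current += 4
  Yield 11, then current += 4
  Yield 15, then current += 4
  Yield 19, then current += 4
Therefore output = [3, 7, 11, 15, 19].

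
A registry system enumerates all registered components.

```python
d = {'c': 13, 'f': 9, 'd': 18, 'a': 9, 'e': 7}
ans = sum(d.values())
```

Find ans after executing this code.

Step 1: d.values() = [13, 9, 18, 9, 7].
Step 2: sum = 56.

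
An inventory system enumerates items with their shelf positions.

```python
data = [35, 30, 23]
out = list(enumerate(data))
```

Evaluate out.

Step 1: enumerate pairs each element with its index:
  (0, 35)
  (1, 30)
  (2, 23)
Therefore out = [(0, 35), (1, 30), (2, 23)].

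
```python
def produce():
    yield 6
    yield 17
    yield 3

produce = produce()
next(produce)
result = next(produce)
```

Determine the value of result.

Step 1: produce() creates a generator.
Step 2: next(produce) yields 6 (consumed and discarded).
Step 3: next(produce) yields 17, assigned to result.
Therefore result = 17.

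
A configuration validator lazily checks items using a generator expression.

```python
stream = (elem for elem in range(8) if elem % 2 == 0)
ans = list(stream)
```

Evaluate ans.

Step 1: Filter range(8) keeping only even values:
  elem=0: even, included
  elem=1: odd, excluded
  elem=2: even, included
  elem=3: odd, excluded
  elem=4: even, included
  elem=5: odd, excluded
  elem=6: even, included
  elem=7: odd, excluded
Therefore ans = [0, 2, 4, 6].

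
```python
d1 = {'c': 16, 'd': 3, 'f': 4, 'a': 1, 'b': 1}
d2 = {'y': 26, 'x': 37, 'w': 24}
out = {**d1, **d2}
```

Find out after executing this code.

Step 1: Merge d1 and d2 (d2 values override on key conflicts).
Step 2: d1 has keys ['c', 'd', 'f', 'a', 'b'], d2 has keys ['y', 'x', 'w'].
Therefore out = {'c': 16, 'd': 3, 'f': 4, 'a': 1, 'b': 1, 'y': 26, 'x': 37, 'w': 24}.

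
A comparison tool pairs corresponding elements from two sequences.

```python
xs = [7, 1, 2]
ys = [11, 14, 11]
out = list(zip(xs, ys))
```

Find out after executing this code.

Step 1: zip pairs elements at same index:
  Index 0: (7, 11)
  Index 1: (1, 14)
  Index 2: (2, 11)
Therefore out = [(7, 11), (1, 14), (2, 11)].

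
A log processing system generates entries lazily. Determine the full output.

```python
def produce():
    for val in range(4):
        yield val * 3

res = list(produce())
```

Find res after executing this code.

Step 1: For each val in range(4), yield val * 3:
  val=0: yield 0 * 3 = 0
  val=1: yield 1 * 3 = 3
  val=2: yield 2 * 3 = 6
  val=3: yield 3 * 3 = 9
Therefore res = [0, 3, 6, 9].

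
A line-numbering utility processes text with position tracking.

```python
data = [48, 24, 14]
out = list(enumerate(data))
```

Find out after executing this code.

Step 1: enumerate pairs each element with its index:
  (0, 48)
  (1, 24)
  (2, 14)
Therefore out = [(0, 48), (1, 24), (2, 14)].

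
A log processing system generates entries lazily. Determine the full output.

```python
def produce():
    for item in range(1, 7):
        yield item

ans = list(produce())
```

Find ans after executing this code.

Step 1: The generator yields each value from range(1, 7).
Step 2: list() consumes all yields: [1, 2, 3, 4, 5, 6].
Therefore ans = [1, 2, 3, 4, 5, 6].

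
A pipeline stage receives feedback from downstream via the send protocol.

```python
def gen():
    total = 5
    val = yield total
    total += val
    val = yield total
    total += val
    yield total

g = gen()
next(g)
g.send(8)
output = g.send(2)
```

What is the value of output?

Step 1: next() -> yield total=5.
Step 2: send(8) -> val=8, total = 5+8 = 13, yield 13.
Step 3: send(2) -> val=2, total = 13+2 = 15, yield 15.
Therefore output = 15.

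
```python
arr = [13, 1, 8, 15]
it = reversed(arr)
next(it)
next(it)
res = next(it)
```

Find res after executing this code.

Step 1: reversed([13, 1, 8, 15]) gives iterator: [15, 8, 1, 13].
Step 2: First next() = 15, second next() = 8.
Step 3: Third next() = 1.
Therefore res = 1.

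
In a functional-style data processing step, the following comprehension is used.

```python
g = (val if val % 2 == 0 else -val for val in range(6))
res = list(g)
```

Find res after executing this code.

Step 1: For each val in range(6), yield val if even, else -val:
  val=0: even, yield 0
  val=1: odd, yield -1
  val=2: even, yield 2
  val=3: odd, yield -3
  val=4: even, yield 4
  val=5: odd, yield -5
Therefore res = [0, -1, 2, -3, 4, -5].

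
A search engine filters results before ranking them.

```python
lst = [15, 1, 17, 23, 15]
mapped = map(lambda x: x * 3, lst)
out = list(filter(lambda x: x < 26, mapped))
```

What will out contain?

Step 1: Map x * 3:
  15 -> 45
  1 -> 3
  17 -> 51
  23 -> 69
  15 -> 45
Step 2: Filter for < 26:
  45: removed
  3: kept
  51: removed
  69: removed
  45: removed
Therefore out = [3].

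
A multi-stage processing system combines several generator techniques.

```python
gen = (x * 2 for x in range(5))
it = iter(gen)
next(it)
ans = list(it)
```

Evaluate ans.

Step 1: Generator produces [0, 2, 4, 6, 8].
Step 2: next(it) consumes first element (0).
Step 3: list(it) collects remaining: [2, 4, 6, 8].
Therefore ans = [2, 4, 6, 8].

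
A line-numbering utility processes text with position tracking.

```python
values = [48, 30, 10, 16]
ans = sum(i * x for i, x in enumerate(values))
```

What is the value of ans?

Step 1: Compute i * x for each (i, x) in enumerate([48, 30, 10, 16]):
  i=0, x=48: 0*48 = 0
  i=1, x=30: 1*30 = 30
  i=2, x=10: 2*10 = 20
  i=3, x=16: 3*16 = 48
Step 2: sum = 0 + 30 + 20 + 48 = 98.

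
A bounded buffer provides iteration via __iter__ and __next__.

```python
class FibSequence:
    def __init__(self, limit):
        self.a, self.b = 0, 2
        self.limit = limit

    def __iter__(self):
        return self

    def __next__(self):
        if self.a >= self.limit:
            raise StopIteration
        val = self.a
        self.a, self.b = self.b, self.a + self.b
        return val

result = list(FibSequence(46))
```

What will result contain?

Step 1: Fibonacci-like sequence (a=0, b=2) until >= 46:
  Yield 0, then a,b = 2,2
  Yield 2, then a,b = 2,4
  Yield 2, then a,b = 4,6
  Yield 4, then a,b = 6,10
  Yield 6, then a,b = 10,16
  Yield 10, then a,b = 16,26
  Yield 16, then a,b = 26,42
  Yield 26, then a,b = 42,68
  Yield 42, then a,b = 68,110
Step 2: 68 >= 46, stop.
Therefore result = [0, 2, 2, 4, 6, 10, 16, 26, 42].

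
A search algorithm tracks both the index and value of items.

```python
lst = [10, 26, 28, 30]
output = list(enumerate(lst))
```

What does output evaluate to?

Step 1: enumerate pairs each element with its index:
  (0, 10)
  (1, 26)
  (2, 28)
  (3, 30)
Therefore output = [(0, 10), (1, 26), (2, 28), (3, 30)].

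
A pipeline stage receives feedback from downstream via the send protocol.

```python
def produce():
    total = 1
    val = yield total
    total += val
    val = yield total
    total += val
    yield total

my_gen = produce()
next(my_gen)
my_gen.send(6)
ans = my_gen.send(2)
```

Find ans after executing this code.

Step 1: next() -> yield total=1.
Step 2: send(6) -> val=6, total = 1+6 = 7, yield 7.
Step 3: send(2) -> val=2, total = 7+2 = 9, yield 9.
Therefore ans = 9.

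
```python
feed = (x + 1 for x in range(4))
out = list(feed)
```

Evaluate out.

Step 1: For each x in range(4), compute x+1:
  x=0: 0+1 = 1
  x=1: 1+1 = 2
  x=2: 2+1 = 3
  x=3: 3+1 = 4
Therefore out = [1, 2, 3, 4].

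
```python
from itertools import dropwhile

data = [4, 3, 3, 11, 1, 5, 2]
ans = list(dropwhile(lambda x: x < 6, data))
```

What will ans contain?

Step 1: dropwhile drops elements while < 6:
  4 < 6: dropped
  3 < 6: dropped
  3 < 6: dropped
  11: kept (dropping stopped)
Step 2: Remaining elements kept regardless of condition.
Therefore ans = [11, 1, 5, 2].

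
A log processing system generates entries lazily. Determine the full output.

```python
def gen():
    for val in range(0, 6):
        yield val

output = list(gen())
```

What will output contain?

Step 1: The generator yields each value from range(0, 6).
Step 2: list() consumes all yields: [0, 1, 2, 3, 4, 5].
Therefore output = [0, 1, 2, 3, 4, 5].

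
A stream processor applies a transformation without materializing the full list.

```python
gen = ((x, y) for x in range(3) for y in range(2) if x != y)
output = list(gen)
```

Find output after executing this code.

Step 1: Nested generator over range(3) x range(2) where x != y:
  (0, 0): excluded (x == y)
  (0, 1): included
  (1, 0): included
  (1, 1): excluded (x == y)
  (2, 0): included
  (2, 1): included
Therefore output = [(0, 1), (1, 0), (2, 0), (2, 1)].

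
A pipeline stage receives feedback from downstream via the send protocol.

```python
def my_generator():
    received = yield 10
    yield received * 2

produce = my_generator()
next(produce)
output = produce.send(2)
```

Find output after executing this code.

Step 1: next(produce) advances to first yield, producing 10.
Step 2: send(2) resumes, received = 2.
Step 3: yield received * 2 = 2 * 2 = 4.
Therefore output = 4.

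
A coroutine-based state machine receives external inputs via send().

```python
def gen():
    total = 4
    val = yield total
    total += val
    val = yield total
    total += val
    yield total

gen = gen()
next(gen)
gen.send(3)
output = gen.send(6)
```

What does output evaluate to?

Step 1: next() -> yield total=4.
Step 2: send(3) -> val=3, total = 4+3 = 7, yield 7.
Step 3: send(6) -> val=6, total = 7+6 = 13, yield 13.
Therefore output = 13.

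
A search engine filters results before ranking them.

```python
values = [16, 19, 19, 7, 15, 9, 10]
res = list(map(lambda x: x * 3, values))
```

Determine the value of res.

Step 1: Apply lambda x: x * 3 to each element:
  16 -> 48
  19 -> 57
  19 -> 57
  7 -> 21
  15 -> 45
  9 -> 27
  10 -> 30
Therefore res = [48, 57, 57, 21, 45, 27, 30].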